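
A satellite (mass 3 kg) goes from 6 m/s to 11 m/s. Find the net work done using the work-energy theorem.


Given: m = 3 kg, v0 = 6 m/s, v = 11 m/s
Using W = (1/2)*m*(v^2 - v0^2)
v^2 = 11^2 = 121
v0^2 = 6^2 = 36
v^2 - v0^2 = 121 - 36 = 85
W = (1/2)*3*85 = 255/2 J

255/2 J


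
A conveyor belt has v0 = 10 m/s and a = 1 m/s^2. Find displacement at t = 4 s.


Given: v0 = 10 m/s, a = 1 m/s^2, t = 4 s
Using s = v0*t + (1/2)*a*t^2
s = 10*4 + (1/2)*1*4^2
s = 40 + (1/2)*16
s = 40 + 8
s = 48

48 m


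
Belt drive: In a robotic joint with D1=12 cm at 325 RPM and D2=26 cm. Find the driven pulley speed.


Given: D1 = 12 cm, w1 = 325 RPM, D2 = 26 cm
Using D1*w1 = D2*w2
w2 = D1*w1 / D2
w2 = 12*325 / 26
w2 = 3900 / 26
w2 = 150 RPM

150 RPM


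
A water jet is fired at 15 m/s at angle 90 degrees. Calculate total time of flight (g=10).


Given: v0 = 15 m/s, theta = 90 deg, g = 10 m/s^2
sin(90) = 1
Using T = 2*v0*sin(theta) / g
T = 2*15*1 / 10
T = 30 / 10
T = 3 s

3 s


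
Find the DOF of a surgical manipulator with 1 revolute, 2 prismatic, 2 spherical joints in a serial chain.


Given: serial robot with 1 revolute, 2 prismatic, 2 spherical joints
DOF contribution per joint type: revolute=1, prismatic=1, spherical=3, fixed=0
DOF = 1*1 + 2*1 + 2*3
DOF = 9

9


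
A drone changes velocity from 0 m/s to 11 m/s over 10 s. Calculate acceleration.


Given: initial velocity v0 = 0 m/s, final velocity v = 11 m/s, time t = 10 s
Using a = (v - v0) / t
a = (11 - 0) / 10
a = 11 / 10
a = 11/10 m/s^2

11/10 m/s^2


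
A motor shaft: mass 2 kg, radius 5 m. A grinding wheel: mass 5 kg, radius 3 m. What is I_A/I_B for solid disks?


Given: M1=2 kg, R1=5 m, M2=5 kg, R2=3 m
For a disk: I = (1/2)*M*R^2, so I_A/I_B = (M1*R1^2)/(M2*R2^2)
M1*R1^2 = 2*25 = 50
M2*R2^2 = 5*9 = 45
I_A/I_B = 50/45 = 10/9

10/9


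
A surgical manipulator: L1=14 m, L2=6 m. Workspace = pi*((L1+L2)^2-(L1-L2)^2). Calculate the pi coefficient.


Given: L1 = 14, L2 = 6
(L1+L2)^2 = (20)^2 = 400
(L1-L2)^2 = (8)^2 = 64
Difference = 400 - 64 = 336
This equals 4*L1*L2 = 4*14*6 = 336
Workspace area = 336*pi

336


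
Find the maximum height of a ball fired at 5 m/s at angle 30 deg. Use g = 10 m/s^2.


Given: v0 = 5 m/s, theta = 30 deg, g = 10 m/s^2
sin^2(30) = 1/4
Using H = v0^2 * sin^2(theta) / (2*g)
H = 5^2 * 1/4 / (2*10)
H = 25 * 1/4 / 20
H = 25/4 / 20
H = 5/16 m

5/16 m


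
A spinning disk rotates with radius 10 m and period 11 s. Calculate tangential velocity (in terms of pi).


Given: radius r = 10 m, period T = 11 s
Using v = 2*pi*r / T
v = 2*pi*10 / 11
v = 20*pi / 11
v = 20/11*pi m/s

20/11*pi m/s


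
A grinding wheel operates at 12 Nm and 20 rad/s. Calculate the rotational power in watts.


Given: tau = 12 Nm, omega = 20 rad/s
Using P = tau * omega
P = 12 * 20
P = 240 W

240 W


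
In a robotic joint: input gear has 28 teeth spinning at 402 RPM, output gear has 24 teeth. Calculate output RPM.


Given: N1 = 28 teeth, w1 = 402 RPM, N2 = 24 teeth
Using N1*w1 = N2*w2
w2 = N1*w1 / N2
w2 = 28*402 / 24
w2 = 11256 / 24
w2 = 469 RPM

469 RPM


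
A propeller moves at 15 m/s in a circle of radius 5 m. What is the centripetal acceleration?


Given: v = 15 m/s, r = 5 m
Using a_c = v^2 / r
a_c = 15^2 / 5
a_c = 225 / 5
a_c = 45 m/s^2

45 m/s^2


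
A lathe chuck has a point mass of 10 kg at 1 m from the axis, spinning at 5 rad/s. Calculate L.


Given: m = 10 kg, r = 1 m, omega = 5 rad/s
For a point mass: I = m*r^2
I = 10*1^2 = 10*1 = 10
L = I*omega = 10*5
L = 50 kg*m^2/s

50 kg*m^2/s


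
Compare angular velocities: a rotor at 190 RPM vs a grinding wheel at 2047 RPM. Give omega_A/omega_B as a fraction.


Given: RPM_A = 190, RPM_B = 2047
omega = 2*pi*RPM/60, so omega_A/omega_B = RPM_A / RPM_B
omega_A/omega_B = 190 / 2047
omega_A/omega_B = 190/2047

190/2047


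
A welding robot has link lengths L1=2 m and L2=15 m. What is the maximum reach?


Given: L1 = 2 m, L2 = 15 m
For a 2-link planar arm, max reach = L1 + L2 (fully extended)
Max reach = 2 + 15
Max reach = 17 m

17 m


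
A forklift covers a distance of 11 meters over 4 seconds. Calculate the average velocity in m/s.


Given: distance d = 11 m, time t = 4 s
Using v = d / t
v = 11 / 4
v = 11/4 m/s

11/4 m/s


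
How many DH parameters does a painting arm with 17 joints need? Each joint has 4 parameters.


Given: 17 joints, 4 DH parameters per joint (d, theta, a, alpha)
Total DH parameters = number_of_joints * 4
Total = 17 * 4
Total = 68

68


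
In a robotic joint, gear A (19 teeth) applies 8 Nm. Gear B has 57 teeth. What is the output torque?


Given: N1 = 19, N2 = 57, T1 = 8 Nm
Using T2/T1 = N2/N1
T2 = T1 * N2 / N1
T2 = 8 * 57 / 19
T2 = 456 / 19
T2 = 24 Nm

24 Nm


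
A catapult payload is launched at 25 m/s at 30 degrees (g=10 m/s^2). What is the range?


Given: v0 = 25 m/s, theta = 30 deg, g = 10 m/s^2
sin(2*30) = sin(60) = sqrt(3)/2
Using R = v0^2 * sin(2*theta) / g
R = 25^2 * (sqrt(3)/2) / 10
R = 625 * sqrt(3) / 20
R = 125/4*sqrt(3) m

125/4*sqrt(3) m


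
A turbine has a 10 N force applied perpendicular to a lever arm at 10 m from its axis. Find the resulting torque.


Given: F = 10 N, r = 10 m, angle = 90 deg (perpendicular)
Using tau = F * r * sin(90)
sin(90) = 1
tau = 10 * 10 * 1
tau = 100 Nm

100 Nm


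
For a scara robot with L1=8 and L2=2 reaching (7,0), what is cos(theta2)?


Given: L1 = 8, L2 = 2, target (x, y) = (7, 0)
Using cos(theta2) = (x^2 + y^2 - L1^2 - L2^2) / (2*L1*L2)
x^2 + y^2 = 7^2 + 0 = 49
L1^2 + L2^2 = 64 + 4 = 68
Numerator = 49 - 68 = -19
Denominator = 2*8*2 = 32
cos(theta2) = -19/32 = -19/32

-19/32


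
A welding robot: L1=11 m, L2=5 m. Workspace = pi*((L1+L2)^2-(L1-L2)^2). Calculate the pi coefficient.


Given: L1 = 11, L2 = 5
(L1+L2)^2 = (16)^2 = 256
(L1-L2)^2 = (6)^2 = 36
Difference = 256 - 36 = 220
This equals 4*L1*L2 = 4*11*5 = 220
Workspace area = 220*pi

220


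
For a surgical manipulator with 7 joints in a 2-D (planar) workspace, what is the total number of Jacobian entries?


Given: task space dimension = 2, joints = 7
Jacobian is a 2 x 7 matrix
Total entries = rows * columns
Total = 2 * 7
Total = 14

14


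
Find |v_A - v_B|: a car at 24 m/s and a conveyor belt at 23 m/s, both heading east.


Given: v_A = 24 m/s east, v_B = 23 m/s east
Both move in the same direction; relative speed = |v_A - v_B|
|24 - 23| = |1|
= 1 m/s

1 m/s


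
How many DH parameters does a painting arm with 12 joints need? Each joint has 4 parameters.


Given: 12 joints, 4 DH parameters per joint (d, theta, a, alpha)
Total DH parameters = number_of_joints * 4
Total = 12 * 4
Total = 48

48


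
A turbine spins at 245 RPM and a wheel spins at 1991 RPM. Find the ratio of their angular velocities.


Given: RPM_A = 245, RPM_B = 1991
omega = 2*pi*RPM/60, so omega_A/omega_B = RPM_A / RPM_B
omega_A/omega_B = 245 / 1991
omega_A/omega_B = 245/1991

245/1991


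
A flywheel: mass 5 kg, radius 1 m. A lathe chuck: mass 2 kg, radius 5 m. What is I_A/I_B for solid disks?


Given: M1=5 kg, R1=1 m, M2=2 kg, R2=5 m
For a disk: I = (1/2)*M*R^2, so I_A/I_B = (M1*R1^2)/(M2*R2^2)
M1*R1^2 = 5*1 = 5
M2*R2^2 = 2*25 = 50
I_A/I_B = 5/50 = 1/10

1/10


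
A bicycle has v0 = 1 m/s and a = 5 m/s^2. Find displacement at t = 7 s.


Given: v0 = 1 m/s, a = 5 m/s^2, t = 7 s
Using s = v0*t + (1/2)*a*t^2
s = 1*7 + (1/2)*5*7^2
s = 7 + (1/2)*245
s = 7 + 245/2
s = 259/2

259/2 m


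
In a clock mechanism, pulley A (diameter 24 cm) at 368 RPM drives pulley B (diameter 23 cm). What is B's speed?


Given: D1 = 24 cm, w1 = 368 RPM, D2 = 23 cm
Using D1*w1 = D2*w2
w2 = D1*w1 / D2
w2 = 24*368 / 23
w2 = 8832 / 23
w2 = 384 RPM

384 RPM


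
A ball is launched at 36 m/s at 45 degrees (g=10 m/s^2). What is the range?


Given: v0 = 36 m/s, theta = 45 deg, g = 10 m/s^2
sin(2*45) = sin(90) = 1
Using R = v0^2 * sin(2*theta) / g
R = 36^2 * 1 / 10
R = 1296 / 10
R = 648/5 m

648/5 m


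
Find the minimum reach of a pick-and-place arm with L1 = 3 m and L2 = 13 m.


Given: L1 = 3 m, L2 = 13 m
For a 2-link planar arm, min reach = |L1 - L2| (second link folded back)
Min reach = |3 - 13|
Min reach = 10 m

10 m


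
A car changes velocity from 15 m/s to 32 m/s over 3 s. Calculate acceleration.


Given: initial velocity v0 = 15 m/s, final velocity v = 32 m/s, time t = 3 s
Using a = (v - v0) / t
a = (32 - 15) / 3
a = 17 / 3
a = 17/3 m/s^2

17/3 m/s^2


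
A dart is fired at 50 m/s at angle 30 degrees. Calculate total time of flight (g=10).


Given: v0 = 50 m/s, theta = 30 deg, g = 10 m/s^2
sin(30) = 1/2
Using T = 2*v0*sin(theta) / g
T = 2*50*1/2 / 10
T = 50 / 10
T = 5 s

5 s


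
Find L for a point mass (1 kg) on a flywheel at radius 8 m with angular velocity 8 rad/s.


Given: m = 1 kg, r = 8 m, omega = 8 rad/s
For a point mass: I = m*r^2
I = 1*8^2 = 1*64 = 64
L = I*omega = 64*8
L = 512 kg*m^2/s

512 kg*m^2/s


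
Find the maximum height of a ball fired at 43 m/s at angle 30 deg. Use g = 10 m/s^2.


Given: v0 = 43 m/s, theta = 30 deg, g = 10 m/s^2
sin^2(30) = 1/4
Using H = v0^2 * sin^2(theta) / (2*g)
H = 43^2 * 1/4 / (2*10)
H = 1849 * 1/4 / 20
H = 1849/4 / 20
H = 1849/80 m

1849/80 m


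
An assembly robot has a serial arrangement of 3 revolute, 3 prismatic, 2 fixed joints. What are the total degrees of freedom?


Given: serial robot with 3 revolute, 3 prismatic, 2 fixed joints
DOF contribution per joint type: revolute=1, prismatic=1, spherical=3, fixed=0
DOF = 3*1 + 3*1 + 2*0
DOF = 6

6


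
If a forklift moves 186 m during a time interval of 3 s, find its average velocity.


Given: distance d = 186 m, time t = 3 s
Using v = d / t
v = 186 / 3
v = 62 m/s

62 m/s


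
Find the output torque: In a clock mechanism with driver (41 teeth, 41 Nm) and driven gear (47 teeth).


Given: N1 = 41, N2 = 47, T1 = 41 Nm
Using T2/T1 = N2/N1
T2 = T1 * N2 / N1
T2 = 41 * 47 / 41
T2 = 1927 / 41
T2 = 47 Nm

47 Nm


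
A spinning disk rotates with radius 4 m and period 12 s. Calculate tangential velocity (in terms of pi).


Given: radius r = 4 m, period T = 12 s
Using v = 2*pi*r / T
v = 2*pi*4 / 12
v = 8*pi / 12
v = 2/3*pi m/s

2/3*pi m/s


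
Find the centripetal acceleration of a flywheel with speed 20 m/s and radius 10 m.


Given: v = 20 m/s, r = 10 m
Using a_c = v^2 / r
a_c = 20^2 / 10
a_c = 400 / 10
a_c = 40 m/s^2

40 m/s^2


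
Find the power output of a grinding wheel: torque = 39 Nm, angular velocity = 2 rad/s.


Given: tau = 39 Nm, omega = 2 rad/s
Using P = tau * omega
P = 39 * 2
P = 78 W

78 W


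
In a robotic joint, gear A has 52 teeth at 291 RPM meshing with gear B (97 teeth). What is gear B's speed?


Given: N1 = 52 teeth, w1 = 291 RPM, N2 = 97 teeth
Using N1*w1 = N2*w2
w2 = N1*w1 / N2
w2 = 52*291 / 97
w2 = 15132 / 97
w2 = 156 RPM

156 RPM


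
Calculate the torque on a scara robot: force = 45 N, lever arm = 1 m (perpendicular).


Given: F = 45 N, r = 1 m, angle = 90 deg (perpendicular)
Using tau = F * r * sin(90)
sin(90) = 1
tau = 45 * 1 * 1
tau = 45 Nm

45 Nm


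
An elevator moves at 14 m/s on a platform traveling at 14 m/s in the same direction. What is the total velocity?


Given: object velocity = 14 m/s, platform velocity = 14 m/s (same direction)
Using classical velocity addition: v_total = v_object + v_platform
v_total = 14 + 14
v_total = 28 m/s

28 m/s


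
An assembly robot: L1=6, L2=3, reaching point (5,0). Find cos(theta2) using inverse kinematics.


Given: L1 = 6, L2 = 3, target (x, y) = (5, 0)
Using cos(theta2) = (x^2 + y^2 - L1^2 - L2^2) / (2*L1*L2)
x^2 + y^2 = 5^2 + 0 = 25
L1^2 + L2^2 = 36 + 9 = 45
Numerator = 25 - 45 = -20
Denominator = 2*6*3 = 36
cos(theta2) = -20/36 = -5/9

-5/9


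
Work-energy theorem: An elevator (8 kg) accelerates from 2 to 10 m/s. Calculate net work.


Given: m = 8 kg, v0 = 2 m/s, v = 10 m/s
Using W = (1/2)*m*(v^2 - v0^2)
v^2 = 10^2 = 100
v0^2 = 2^2 = 4
v^2 - v0^2 = 100 - 4 = 96
W = (1/2)*8*96 = 384 J

384 J


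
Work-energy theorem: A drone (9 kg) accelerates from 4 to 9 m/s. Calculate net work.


Given: m = 9 kg, v0 = 4 m/s, v = 9 m/s
Using W = (1/2)*m*(v^2 - v0^2)
v^2 = 9^2 = 81
v0^2 = 4^2 = 16
v^2 - v0^2 = 81 - 16 = 65
W = (1/2)*9*65 = 585/2 J

585/2 J


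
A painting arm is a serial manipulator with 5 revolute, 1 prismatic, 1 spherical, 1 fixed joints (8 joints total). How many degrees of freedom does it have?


Given: serial robot with 5 revolute, 1 prismatic, 1 spherical, 1 fixed joints
DOF contribution per joint type: revolute=1, prismatic=1, spherical=3, fixed=0
DOF = 5*1 + 1*1 + 1*3 + 1*0
DOF = 9

9


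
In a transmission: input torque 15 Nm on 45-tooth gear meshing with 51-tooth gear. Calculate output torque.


Given: N1 = 45, N2 = 51, T1 = 15 Nm
Using T2/T1 = N2/N1
T2 = T1 * N2 / N1
T2 = 15 * 51 / 45
T2 = 765 / 45
T2 = 17 Nm

17 Nm


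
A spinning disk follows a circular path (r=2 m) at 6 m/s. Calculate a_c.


Given: v = 6 m/s, r = 2 m
Using a_c = v^2 / r
a_c = 6^2 / 2
a_c = 36 / 2
a_c = 18 m/s^2

18 m/s^2


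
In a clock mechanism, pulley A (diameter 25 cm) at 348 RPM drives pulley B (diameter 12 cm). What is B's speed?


Given: D1 = 25 cm, w1 = 348 RPM, D2 = 12 cm
Using D1*w1 = D2*w2
w2 = D1*w1 / D2
w2 = 25*348 / 12
w2 = 8700 / 12
w2 = 725 RPM

725 RPM


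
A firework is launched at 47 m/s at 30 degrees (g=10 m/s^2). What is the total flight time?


Given: v0 = 47 m/s, theta = 30 deg, g = 10 m/s^2
sin(30) = 1/2
Using T = 2*v0*sin(theta) / g
T = 2*47*1/2 / 10
T = 47 / 10
T = 47/10 s

47/10 s


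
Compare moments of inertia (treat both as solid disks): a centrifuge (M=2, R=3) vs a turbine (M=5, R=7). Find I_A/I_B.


Given: M1=2 kg, R1=3 m, M2=5 kg, R2=7 m
For a disk: I = (1/2)*M*R^2, so I_A/I_B = (M1*R1^2)/(M2*R2^2)
M1*R1^2 = 2*9 = 18
M2*R2^2 = 5*49 = 245
I_A/I_B = 18/245 = 18/245

18/245


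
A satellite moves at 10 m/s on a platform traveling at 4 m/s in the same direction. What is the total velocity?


Given: object velocity = 10 m/s, platform velocity = 4 m/s (same direction)
Using classical velocity addition: v_total = v_object + v_platform
v_total = 10 + 4
v_total = 14 m/s

14 m/s


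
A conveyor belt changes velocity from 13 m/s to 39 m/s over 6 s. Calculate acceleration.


Given: initial velocity v0 = 13 m/s, final velocity v = 39 m/s, time t = 6 s
Using a = (v - v0) / t
a = (39 - 13) / 6
a = 26 / 6
a = 13/3 m/s^2

13/3 m/s^2


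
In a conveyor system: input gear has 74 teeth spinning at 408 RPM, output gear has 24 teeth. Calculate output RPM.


Given: N1 = 74 teeth, w1 = 408 RPM, N2 = 24 teeth
Using N1*w1 = N2*w2
w2 = N1*w1 / N2
w2 = 74*408 / 24
w2 = 30192 / 24
w2 = 1258 RPM

1258 RPM


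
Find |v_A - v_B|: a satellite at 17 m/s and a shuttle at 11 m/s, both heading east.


Given: v_A = 17 m/s east, v_B = 11 m/s east
Both move in the same direction; relative speed = |v_A - v_B|
|17 - 11| = |6|
= 6 m/s

6 m/s


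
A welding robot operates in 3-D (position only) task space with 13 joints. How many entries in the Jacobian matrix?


Given: task space dimension = 3, joints = 13
Jacobian is a 3 x 13 matrix
Total entries = rows * columns
Total = 3 * 13
Total = 39

39


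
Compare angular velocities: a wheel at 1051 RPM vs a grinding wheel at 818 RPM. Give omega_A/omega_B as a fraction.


Given: RPM_A = 1051, RPM_B = 818
omega = 2*pi*RPM/60, so omega_A/omega_B = RPM_A / RPM_B
omega_A/omega_B = 1051 / 818
omega_A/omega_B = 1051/818

1051/818


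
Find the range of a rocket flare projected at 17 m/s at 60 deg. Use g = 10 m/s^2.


Given: v0 = 17 m/s, theta = 60 deg, g = 10 m/s^2
sin(2*60) = sin(120) = sqrt(3)/2
Using R = v0^2 * sin(2*theta) / g
R = 17^2 * (sqrt(3)/2) / 10
R = 289 * sqrt(3) / 20
R = 289/20*sqrt(3) m

289/20*sqrt(3) m


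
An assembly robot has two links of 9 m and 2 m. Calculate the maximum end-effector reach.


Given: L1 = 9 m, L2 = 2 m
For a 2-link planar arm, max reach = L1 + L2 (fully extended)
Max reach = 9 + 2
Max reach = 11 m

11 m


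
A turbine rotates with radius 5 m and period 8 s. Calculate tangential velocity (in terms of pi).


Given: radius r = 5 m, period T = 8 s
Using v = 2*pi*r / T
v = 2*pi*5 / 8
v = 10*pi / 8
v = 5/4*pi m/s

5/4*pi m/s


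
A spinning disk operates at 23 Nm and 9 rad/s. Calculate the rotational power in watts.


Given: tau = 23 Nm, omega = 9 rad/s
Using P = tau * omega
P = 23 * 9
P = 207 W

207 W


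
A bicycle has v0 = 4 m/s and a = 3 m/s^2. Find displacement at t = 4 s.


Given: v0 = 4 m/s, a = 3 m/s^2, t = 4 s
Using s = v0*t + (1/2)*a*t^2
s = 4*4 + (1/2)*3*4^2
s = 16 + (1/2)*48
s = 16 + 24
s = 40

40 m


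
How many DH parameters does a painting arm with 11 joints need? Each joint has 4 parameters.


Given: 11 joints, 4 DH parameters per joint (d, theta, a, alpha)
Total DH parameters = number_of_joints * 4
Total = 11 * 4
Total = 44

44


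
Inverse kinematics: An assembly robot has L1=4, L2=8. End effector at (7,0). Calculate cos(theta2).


Given: L1 = 4, L2 = 8, target (x, y) = (7, 0)
Using cos(theta2) = (x^2 + y^2 - L1^2 - L2^2) / (2*L1*L2)
x^2 + y^2 = 7^2 + 0 = 49
L1^2 + L2^2 = 16 + 64 = 80
Numerator = 49 - 80 = -31
Denominator = 2*4*8 = 64
cos(theta2) = -31/64 = -31/64

-31/64


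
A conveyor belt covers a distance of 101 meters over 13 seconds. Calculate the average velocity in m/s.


Given: distance d = 101 m, time t = 13 s
Using v = d / t
v = 101 / 13
v = 101/13 m/s

101/13 m/s


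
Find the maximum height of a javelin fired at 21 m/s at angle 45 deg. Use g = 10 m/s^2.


Given: v0 = 21 m/s, theta = 45 deg, g = 10 m/s^2
sin^2(45) = 1/2
Using H = v0^2 * sin^2(theta) / (2*g)
H = 21^2 * 1/2 / (2*10)
H = 441 * 1/2 / 20
H = 441/2 / 20
H = 441/40 m

441/40 m


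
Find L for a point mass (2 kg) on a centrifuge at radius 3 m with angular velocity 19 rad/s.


Given: m = 2 kg, r = 3 m, omega = 19 rad/s
For a point mass: I = m*r^2
I = 2*3^2 = 2*9 = 18
L = I*omega = 18*19
L = 342 kg*m^2/s

342 kg*m^2/s


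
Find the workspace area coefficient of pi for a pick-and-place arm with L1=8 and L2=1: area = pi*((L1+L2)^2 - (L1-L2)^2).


Given: L1 = 8, L2 = 1
(L1+L2)^2 = (9)^2 = 81
(L1-L2)^2 = (7)^2 = 49
Difference = 81 - 49 = 32
This equals 4*L1*L2 = 4*8*1 = 32
Workspace area = 32*pi

32


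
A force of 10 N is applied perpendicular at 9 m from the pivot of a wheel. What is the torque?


Given: F = 10 N, r = 9 m, angle = 90 deg (perpendicular)
Using tau = F * r * sin(90)
sin(90) = 1
tau = 10 * 9 * 1
tau = 90 Nm

90 Nm


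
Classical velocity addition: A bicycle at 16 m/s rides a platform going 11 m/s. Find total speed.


Given: object velocity = 16 m/s, platform velocity = 11 m/s (same direction)
Using classical velocity addition: v_total = v_object + v_platform
v_total = 16 + 11
v_total = 27 m/s

27 m/s


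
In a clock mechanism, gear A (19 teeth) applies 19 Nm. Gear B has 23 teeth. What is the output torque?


Given: N1 = 19, N2 = 23, T1 = 19 Nm
Using T2/T1 = N2/N1
T2 = T1 * N2 / N1
T2 = 19 * 23 / 19
T2 = 437 / 19
T2 = 23 Nm

23 Nm


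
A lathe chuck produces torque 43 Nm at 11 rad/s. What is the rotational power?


Given: tau = 43 Nm, omega = 11 rad/s
Using P = tau * omega
P = 43 * 11
P = 473 W

473 W


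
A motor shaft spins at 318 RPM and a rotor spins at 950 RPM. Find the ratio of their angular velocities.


Given: RPM_A = 318, RPM_B = 950
omega = 2*pi*RPM/60, so omega_A/omega_B = RPM_A / RPM_B
omega_A/omega_B = 318 / 950
omega_A/omega_B = 159/475

159/475


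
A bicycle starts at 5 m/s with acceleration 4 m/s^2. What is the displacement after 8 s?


Given: v0 = 5 m/s, a = 4 m/s^2, t = 8 s
Using s = v0*t + (1/2)*a*t^2
s = 5*8 + (1/2)*4*8^2
s = 40 + (1/2)*256
s = 40 + 128
s = 168

168 m


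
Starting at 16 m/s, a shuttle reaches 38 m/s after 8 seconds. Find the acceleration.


Given: initial velocity v0 = 16 m/s, final velocity v = 38 m/s, time t = 8 s
Using a = (v - v0) / t
a = (38 - 16) / 8
a = 22 / 8
a = 11/4 m/s^2

11/4 m/s^2


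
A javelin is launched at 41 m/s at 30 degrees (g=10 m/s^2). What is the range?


Given: v0 = 41 m/s, theta = 30 deg, g = 10 m/s^2
sin(2*30) = sin(60) = sqrt(3)/2
Using R = v0^2 * sin(2*theta) / g
R = 41^2 * (sqrt(3)/2) / 10
R = 1681 * sqrt(3) / 20
R = 1681/20*sqrt(3) m

1681/20*sqrt(3) m


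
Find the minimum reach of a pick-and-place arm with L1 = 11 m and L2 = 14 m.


Given: L1 = 11 m, L2 = 14 m
For a 2-link planar arm, min reach = |L1 - L2| (second link folded back)
Min reach = |11 - 14|
Min reach = 3 m

3 m


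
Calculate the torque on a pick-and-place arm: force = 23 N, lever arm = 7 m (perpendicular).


Given: F = 23 N, r = 7 m, angle = 90 deg (perpendicular)
Using tau = F * r * sin(90)
sin(90) = 1
tau = 23 * 7 * 1
tau = 161 Nm

161 Nm


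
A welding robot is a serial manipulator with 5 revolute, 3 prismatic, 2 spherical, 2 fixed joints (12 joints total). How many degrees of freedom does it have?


Given: serial robot with 5 revolute, 3 prismatic, 2 spherical, 2 fixed joints
DOF contribution per joint type: revolute=1, prismatic=1, spherical=3, fixed=0
DOF = 5*1 + 3*1 + 2*3 + 2*0
DOF = 14

14


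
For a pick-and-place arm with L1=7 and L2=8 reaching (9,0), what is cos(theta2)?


Given: L1 = 7, L2 = 8, target (x, y) = (9, 0)
Using cos(theta2) = (x^2 + y^2 - L1^2 - L2^2) / (2*L1*L2)
x^2 + y^2 = 9^2 + 0 = 81
L1^2 + L2^2 = 49 + 64 = 113
Numerator = 81 - 113 = -32
Denominator = 2*7*8 = 112
cos(theta2) = -32/112 = -2/7

-2/7


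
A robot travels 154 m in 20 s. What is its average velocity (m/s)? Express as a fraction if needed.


Given: distance d = 154 m, time t = 20 s
Using v = d / t
v = 154 / 20
v = 77/10 m/s

77/10 m/s


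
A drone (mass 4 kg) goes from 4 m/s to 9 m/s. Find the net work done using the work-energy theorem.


Given: m = 4 kg, v0 = 4 m/s, v = 9 m/s
Using W = (1/2)*m*(v^2 - v0^2)
v^2 = 9^2 = 81
v0^2 = 4^2 = 16
v^2 - v0^2 = 81 - 16 = 65
W = (1/2)*4*65 = 130 J

130 J


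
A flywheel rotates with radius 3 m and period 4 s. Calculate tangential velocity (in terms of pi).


Given: radius r = 3 m, period T = 4 s
Using v = 2*pi*r / T
v = 2*pi*3 / 4
v = 6*pi / 4
v = 3/2*pi m/s

3/2*pi m/s


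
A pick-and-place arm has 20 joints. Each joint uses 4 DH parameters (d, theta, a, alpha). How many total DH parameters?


Given: 20 joints, 4 DH parameters per joint (d, theta, a, alpha)
Total DH parameters = number_of_joints * 4
Total = 20 * 4
Total = 80

80


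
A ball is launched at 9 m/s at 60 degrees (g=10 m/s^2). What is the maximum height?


Given: v0 = 9 m/s, theta = 60 deg, g = 10 m/s^2
sin^2(60) = 3/4
Using H = v0^2 * sin^2(theta) / (2*g)
H = 9^2 * 3/4 / (2*10)
H = 81 * 3/4 / 20
H = 243/4 / 20
H = 243/80 m

243/80 m


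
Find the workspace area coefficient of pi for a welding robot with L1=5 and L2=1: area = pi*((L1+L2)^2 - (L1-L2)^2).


Given: L1 = 5, L2 = 1
(L1+L2)^2 = (6)^2 = 36
(L1-L2)^2 = (4)^2 = 16
Difference = 36 - 16 = 20
This equals 4*L1*L2 = 4*5*1 = 20
Workspace area = 20*pi

20


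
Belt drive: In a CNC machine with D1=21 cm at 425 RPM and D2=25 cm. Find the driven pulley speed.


Given: D1 = 21 cm, w1 = 425 RPM, D2 = 25 cm
Using D1*w1 = D2*w2
w2 = D1*w1 / D2
w2 = 21*425 / 25
w2 = 8925 / 25
w2 = 357 RPM

357 RPM


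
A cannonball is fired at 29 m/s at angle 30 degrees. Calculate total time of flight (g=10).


Given: v0 = 29 m/s, theta = 30 deg, g = 10 m/s^2
sin(30) = 1/2
Using T = 2*v0*sin(theta) / g
T = 2*29*1/2 / 10
T = 29 / 10
T = 29/10 s

29/10 s


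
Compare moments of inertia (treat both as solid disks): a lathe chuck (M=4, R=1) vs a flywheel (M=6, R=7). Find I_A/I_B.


Given: M1=4 kg, R1=1 m, M2=6 kg, R2=7 m
For a disk: I = (1/2)*M*R^2, so I_A/I_B = (M1*R1^2)/(M2*R2^2)
M1*R1^2 = 4*1 = 4
M2*R2^2 = 6*49 = 294
I_A/I_B = 4/294 = 2/147

2/147


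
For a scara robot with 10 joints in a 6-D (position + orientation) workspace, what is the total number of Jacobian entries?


Given: task space dimension = 6, joints = 10
Jacobian is a 6 x 10 matrix
Total entries = rows * columns
Total = 6 * 10
Total = 60

60


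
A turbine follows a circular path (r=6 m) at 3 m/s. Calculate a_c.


Given: v = 3 m/s, r = 6 m
Using a_c = v^2 / r
a_c = 3^2 / 6
a_c = 9 / 6
a_c = 3/2 m/s^2

3/2 m/s^2


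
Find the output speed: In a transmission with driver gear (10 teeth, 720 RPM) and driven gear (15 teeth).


Given: N1 = 10 teeth, w1 = 720 RPM, N2 = 15 teeth
Using N1*w1 = N2*w2
w2 = N1*w1 / N2
w2 = 10*720 / 15
w2 = 7200 / 15
w2 = 480 RPM

480 RPM


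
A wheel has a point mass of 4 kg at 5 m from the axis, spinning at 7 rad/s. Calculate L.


Given: m = 4 kg, r = 5 m, omega = 7 rad/s
For a point mass: I = m*r^2
I = 4*5^2 = 4*25 = 100
L = I*omega = 100*7
L = 700 kg*m^2/s

700 kg*m^2/s


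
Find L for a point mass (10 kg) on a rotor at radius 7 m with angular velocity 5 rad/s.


Given: m = 10 kg, r = 7 m, omega = 5 rad/s
For a point mass: I = m*r^2
I = 10*7^2 = 10*49 = 490
L = I*omega = 490*5
L = 2450 kg*m^2/s

2450 kg*m^2/s


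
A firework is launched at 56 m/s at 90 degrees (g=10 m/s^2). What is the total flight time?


Given: v0 = 56 m/s, theta = 90 deg, g = 10 m/s^2
sin(90) = 1
Using T = 2*v0*sin(theta) / g
T = 2*56*1 / 10
T = 112 / 10
T = 56/5 s

56/5 s


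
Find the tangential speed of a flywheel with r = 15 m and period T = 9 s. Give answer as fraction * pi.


Given: radius r = 15 m, period T = 9 s
Using v = 2*pi*r / T
v = 2*pi*15 / 9
v = 30*pi / 9
v = 10/3*pi m/s

10/3*pi m/s


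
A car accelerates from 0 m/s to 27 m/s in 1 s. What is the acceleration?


Given: initial velocity v0 = 0 m/s, final velocity v = 27 m/s, time t = 1 s
Using a = (v - v0) / t
a = (27 - 0) / 1
a = 27 / 1
a = 27 m/s^2

27 m/s^2


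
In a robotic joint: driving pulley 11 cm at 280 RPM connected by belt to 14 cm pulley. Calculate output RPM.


Given: D1 = 11 cm, w1 = 280 RPM, D2 = 14 cm
Using D1*w1 = D2*w2
w2 = D1*w1 / D2
w2 = 11*280 / 14
w2 = 3080 / 14
w2 = 220 RPM

220 RPM


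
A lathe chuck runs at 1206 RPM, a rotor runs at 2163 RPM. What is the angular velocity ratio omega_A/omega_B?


Given: RPM_A = 1206, RPM_B = 2163
omega = 2*pi*RPM/60, so omega_A/omega_B = RPM_A / RPM_B
omega_A/omega_B = 1206 / 2163
omega_A/omega_B = 402/721

402/721


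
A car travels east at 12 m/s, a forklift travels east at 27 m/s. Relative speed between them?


Given: v_A = 12 m/s east, v_B = 27 m/s east
Both move in the same direction; relative speed = |v_A - v_B|
|12 - 27| = |-15|
= 15 m/s

15 m/s


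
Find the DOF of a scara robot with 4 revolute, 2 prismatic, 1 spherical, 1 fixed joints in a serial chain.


Given: serial robot with 4 revolute, 2 prismatic, 1 spherical, 1 fixed joints
DOF contribution per joint type: revolute=1, prismatic=1, spherical=3, fixed=0
DOF = 4*1 + 2*1 + 1*3 + 1*0
DOF = 9

9


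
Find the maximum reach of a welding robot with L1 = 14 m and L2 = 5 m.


Given: L1 = 14 m, L2 = 5 m
For a 2-link planar arm, max reach = L1 + L2 (fully extended)
Max reach = 14 + 5
Max reach = 19 m

19 m


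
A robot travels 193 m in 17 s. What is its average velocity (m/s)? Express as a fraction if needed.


Given: distance d = 193 m, time t = 17 s
Using v = d / t
v = 193 / 17
v = 193/17 m/s

193/17 m/s


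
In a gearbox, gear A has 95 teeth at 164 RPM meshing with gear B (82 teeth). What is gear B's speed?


Given: N1 = 95 teeth, w1 = 164 RPM, N2 = 82 teeth
Using N1*w1 = N2*w2
w2 = N1*w1 / N2
w2 = 95*164 / 82
w2 = 15580 / 82
w2 = 190 RPM

190 RPM


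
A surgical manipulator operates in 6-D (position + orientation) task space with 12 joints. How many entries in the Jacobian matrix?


Given: task space dimension = 6, joints = 12
Jacobian is a 6 x 12 matrix
Total entries = rows * columns
Total = 6 * 12
Total = 72

72


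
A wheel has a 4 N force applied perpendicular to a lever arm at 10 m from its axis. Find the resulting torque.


Given: F = 4 N, r = 10 m, angle = 90 deg (perpendicular)
Using tau = F * r * sin(90)
sin(90) = 1
tau = 4 * 10 * 1
tau = 40 Nm

40 Nm


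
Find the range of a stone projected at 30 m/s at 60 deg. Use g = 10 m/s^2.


Given: v0 = 30 m/s, theta = 60 deg, g = 10 m/s^2
sin(2*60) = sin(120) = sqrt(3)/2
Using R = v0^2 * sin(2*theta) / g
R = 30^2 * (sqrt(3)/2) / 10
R = 900 * sqrt(3) / 20
R = 45*sqrt(3) m

45*sqrt(3) m


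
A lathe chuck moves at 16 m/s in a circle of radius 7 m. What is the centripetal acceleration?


Given: v = 16 m/s, r = 7 m
Using a_c = v^2 / r
a_c = 16^2 / 7
a_c = 256 / 7
a_c = 256/7 m/s^2

256/7 m/s^2


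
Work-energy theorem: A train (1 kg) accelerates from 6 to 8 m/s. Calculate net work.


Given: m = 1 kg, v0 = 6 m/s, v = 8 m/s
Using W = (1/2)*m*(v^2 - v0^2)
v^2 = 8^2 = 64
v0^2 = 6^2 = 36
v^2 - v0^2 = 64 - 36 = 28
W = (1/2)*1*28 = 14 J

14 J


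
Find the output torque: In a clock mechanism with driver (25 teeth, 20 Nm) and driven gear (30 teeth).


Given: N1 = 25, N2 = 30, T1 = 20 Nm
Using T2/T1 = N2/N1
T2 = T1 * N2 / N1
T2 = 20 * 30 / 25
T2 = 600 / 25
T2 = 24 Nm

24 Nm


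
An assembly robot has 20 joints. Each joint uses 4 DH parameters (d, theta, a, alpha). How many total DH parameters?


Given: 20 joints, 4 DH parameters per joint (d, theta, a, alpha)
Total DH parameters = number_of_joints * 4
Total = 20 * 4
Total = 80

80


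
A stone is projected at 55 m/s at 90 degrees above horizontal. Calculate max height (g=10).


Given: v0 = 55 m/s, theta = 90 deg, g = 10 m/s^2
sin^2(90) = 1
Using H = v0^2 * sin^2(theta) / (2*g)
H = 55^2 * 1 / (2*10)
H = 3025 * 1 / 20
H = 3025 / 20
H = 605/4 m

605/4 m


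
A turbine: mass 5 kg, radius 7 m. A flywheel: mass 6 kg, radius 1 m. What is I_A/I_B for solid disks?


Given: M1=5 kg, R1=7 m, M2=6 kg, R2=1 m
For a disk: I = (1/2)*M*R^2, so I_A/I_B = (M1*R1^2)/(M2*R2^2)
M1*R1^2 = 5*49 = 245
M2*R2^2 = 6*1 = 6
I_A/I_B = 245/6 = 245/6

245/6


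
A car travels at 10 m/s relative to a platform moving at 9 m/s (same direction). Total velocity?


Given: object velocity = 10 m/s, platform velocity = 9 m/s (same direction)
Using classical velocity addition: v_total = v_object + v_platform
v_total = 10 + 9
v_total = 19 m/s

19 m/s


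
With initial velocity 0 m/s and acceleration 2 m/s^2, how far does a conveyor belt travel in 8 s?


Given: v0 = 0 m/s, a = 2 m/s^2, t = 8 s
Using s = v0*t + (1/2)*a*t^2
s = 0*8 + (1/2)*2*8^2
s = 0 + (1/2)*128
s = 0 + 64
s = 64

64 m


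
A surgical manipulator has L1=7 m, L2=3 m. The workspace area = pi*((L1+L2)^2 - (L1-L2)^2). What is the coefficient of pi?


Given: L1 = 7, L2 = 3
(L1+L2)^2 = (10)^2 = 100
(L1-L2)^2 = (4)^2 = 16
Difference = 100 - 16 = 84
This equals 4*L1*L2 = 4*7*3 = 84
Workspace area = 84*pi

84


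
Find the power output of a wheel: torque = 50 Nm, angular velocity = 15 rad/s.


Given: tau = 50 Nm, omega = 15 rad/s
Using P = tau * omega
P = 50 * 15
P = 750 W

750 W


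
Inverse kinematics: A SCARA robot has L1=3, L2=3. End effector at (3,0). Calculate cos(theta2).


Given: L1 = 3, L2 = 3, target (x, y) = (3, 0)
Using cos(theta2) = (x^2 + y^2 - L1^2 - L2^2) / (2*L1*L2)
x^2 + y^2 = 3^2 + 0 = 9
L1^2 + L2^2 = 9 + 9 = 18
Numerator = 9 - 18 = -9
Denominator = 2*3*3 = 18
cos(theta2) = -9/18 = -1/2

-1/2


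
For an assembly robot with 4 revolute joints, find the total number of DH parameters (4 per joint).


Given: 4 joints, 4 DH parameters per joint (d, theta, a, alpha)
Total DH parameters = number_of_joints * 4
Total = 4 * 4
Total = 16

16


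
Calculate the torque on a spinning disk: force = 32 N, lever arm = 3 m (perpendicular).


Given: F = 32 N, r = 3 m, angle = 90 deg (perpendicular)
Using tau = F * r * sin(90)
sin(90) = 1
tau = 32 * 3 * 1
tau = 96 Nm

96 Nm


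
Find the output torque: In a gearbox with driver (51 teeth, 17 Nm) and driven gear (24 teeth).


Given: N1 = 51, N2 = 24, T1 = 17 Nm
Using T2/T1 = N2/N1
T2 = T1 * N2 / N1
T2 = 17 * 24 / 51
T2 = 408 / 51
T2 = 8 Nm

8 Nm


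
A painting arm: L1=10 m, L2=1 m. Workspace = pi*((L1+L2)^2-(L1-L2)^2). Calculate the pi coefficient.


Given: L1 = 10, L2 = 1
(L1+L2)^2 = (11)^2 = 121
(L1-L2)^2 = (9)^2 = 81
Difference = 121 - 81 = 40
This equals 4*L1*L2 = 4*10*1 = 40
Workspace area = 40*pi

40


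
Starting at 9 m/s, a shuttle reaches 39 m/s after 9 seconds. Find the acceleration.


Given: initial velocity v0 = 9 m/s, final velocity v = 39 m/s, time t = 9 s
Using a = (v - v0) / t
a = (39 - 9) / 9
a = 30 / 9
a = 10/3 m/s^2

10/3 m/s^2


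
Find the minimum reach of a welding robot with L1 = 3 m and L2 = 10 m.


Given: L1 = 3 m, L2 = 10 m
For a 2-link planar arm, min reach = |L1 - L2| (second link folded back)
Min reach = |3 - 10|
Min reach = 7 m

7 m


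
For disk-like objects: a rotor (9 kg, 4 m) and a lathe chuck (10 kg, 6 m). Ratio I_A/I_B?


Given: M1=9 kg, R1=4 m, M2=10 kg, R2=6 m
For a disk: I = (1/2)*M*R^2, so I_A/I_B = (M1*R1^2)/(M2*R2^2)
M1*R1^2 = 9*16 = 144
M2*R2^2 = 10*36 = 360
I_A/I_B = 144/360 = 2/5

2/5


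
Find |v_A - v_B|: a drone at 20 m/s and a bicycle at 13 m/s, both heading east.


Given: v_A = 20 m/s east, v_B = 13 m/s east
Both move in the same direction; relative speed = |v_A - v_B|
|20 - 13| = |7|
= 7 m/s

7 m/s


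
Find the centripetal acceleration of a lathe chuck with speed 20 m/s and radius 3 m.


Given: v = 20 m/s, r = 3 m
Using a_c = v^2 / r
a_c = 20^2 / 3
a_c = 400 / 3
a_c = 400/3 m/s^2

400/3 m/s^2


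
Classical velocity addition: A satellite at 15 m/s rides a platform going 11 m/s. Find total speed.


Given: object velocity = 15 m/s, platform velocity = 11 m/s (same direction)
Using classical velocity addition: v_total = v_object + v_platform
v_total = 15 + 11
v_total = 26 m/s

26 m/s


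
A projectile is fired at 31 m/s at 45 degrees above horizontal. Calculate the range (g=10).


Given: v0 = 31 m/s, theta = 45 deg, g = 10 m/s^2
sin(2*45) = sin(90) = 1
Using R = v0^2 * sin(2*theta) / g
R = 31^2 * 1 / 10
R = 961 / 10
R = 961/10 m

961/10 m


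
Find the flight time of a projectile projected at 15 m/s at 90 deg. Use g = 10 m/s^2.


Given: v0 = 15 m/s, theta = 90 deg, g = 10 m/s^2
sin(90) = 1
Using T = 2*v0*sin(theta) / g
T = 2*15*1 / 10
T = 30 / 10
T = 3 s

3 s


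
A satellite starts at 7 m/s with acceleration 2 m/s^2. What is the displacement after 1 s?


Given: v0 = 7 m/s, a = 2 m/s^2, t = 1 s
Using s = v0*t + (1/2)*a*t^2
s = 7*1 + (1/2)*2*1^2
s = 7 + (1/2)*2
s = 7 + 1
s = 8

8 m


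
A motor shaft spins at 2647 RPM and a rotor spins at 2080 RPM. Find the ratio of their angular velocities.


Given: RPM_A = 2647, RPM_B = 2080
omega = 2*pi*RPM/60, so omega_A/omega_B = RPM_A / RPM_B
omega_A/omega_B = 2647 / 2080
omega_A/omega_B = 2647/2080

2647/2080


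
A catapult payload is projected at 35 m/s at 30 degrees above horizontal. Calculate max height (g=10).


Given: v0 = 35 m/s, theta = 30 deg, g = 10 m/s^2
sin^2(30) = 1/4
Using H = v0^2 * sin^2(theta) / (2*g)
H = 35^2 * 1/4 / (2*10)
H = 1225 * 1/4 / 20
H = 1225/4 / 20
H = 245/16 m

245/16 m


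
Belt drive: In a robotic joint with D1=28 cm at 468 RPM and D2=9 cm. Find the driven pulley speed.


Given: D1 = 28 cm, w1 = 468 RPM, D2 = 9 cm
Using D1*w1 = D2*w2
w2 = D1*w1 / D2
w2 = 28*468 / 9
w2 = 13104 / 9
w2 = 1456 RPM

1456 RPM


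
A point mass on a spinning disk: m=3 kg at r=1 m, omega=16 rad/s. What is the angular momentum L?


Given: m = 3 kg, r = 1 m, omega = 16 rad/s
For a point mass: I = m*r^2
I = 3*1^2 = 3*1 = 3
L = I*omega = 3*16
L = 48 kg*m^2/s

48 kg*m^2/s


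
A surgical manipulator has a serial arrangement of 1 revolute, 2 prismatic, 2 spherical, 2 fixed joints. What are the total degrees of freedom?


Given: serial robot with 1 revolute, 2 prismatic, 2 spherical, 2 fixed joints
DOF contribution per joint type: revolute=1, prismatic=1, spherical=3, fixed=0
DOF = 1*1 + 2*1 + 2*3 + 2*0
DOF = 9

9


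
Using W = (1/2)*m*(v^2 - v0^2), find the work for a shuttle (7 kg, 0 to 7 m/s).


Given: m = 7 kg, v0 = 0 m/s, v = 7 m/s
Using W = (1/2)*m*(v^2 - v0^2)
v^2 = 7^2 = 49
v0^2 = 0^2 = 0
v^2 - v0^2 = 49 - 0 = 49
W = (1/2)*7*49 = 343/2 J

343/2 J


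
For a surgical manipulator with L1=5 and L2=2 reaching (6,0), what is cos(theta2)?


Given: L1 = 5, L2 = 2, target (x, y) = (6, 0)
Using cos(theta2) = (x^2 + y^2 - L1^2 - L2^2) / (2*L1*L2)
x^2 + y^2 = 6^2 + 0 = 36
L1^2 + L2^2 = 25 + 4 = 29
Numerator = 36 - 29 = 7
Denominator = 2*5*2 = 20
cos(theta2) = 7/20 = 7/20

7/20


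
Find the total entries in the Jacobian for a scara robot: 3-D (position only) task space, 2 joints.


Given: task space dimension = 3, joints = 2
Jacobian is a 3 x 2 matrix
Total entries = rows * columns
Total = 3 * 2
Total = 6

6


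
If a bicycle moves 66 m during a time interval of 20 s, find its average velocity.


Given: distance d = 66 m, time t = 20 s
Using v = d / t
v = 66 / 20
v = 33/10 m/s

33/10 m/s


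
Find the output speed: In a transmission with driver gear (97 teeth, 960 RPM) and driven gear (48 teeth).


Given: N1 = 97 teeth, w1 = 960 RPM, N2 = 48 teeth
Using N1*w1 = N2*w2
w2 = N1*w1 / N2
w2 = 97*960 / 48
w2 = 93120 / 48
w2 = 1940 RPM

1940 RPM


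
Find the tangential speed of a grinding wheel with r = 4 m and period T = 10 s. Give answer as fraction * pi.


Given: radius r = 4 m, period T = 10 s
Using v = 2*pi*r / T
v = 2*pi*4 / 10
v = 8*pi / 10
v = 4/5*pi m/s

4/5*pi m/s


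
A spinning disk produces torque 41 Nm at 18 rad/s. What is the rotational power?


Given: tau = 41 Nm, omega = 18 rad/s
Using P = tau * omega
P = 41 * 18
P = 738 W

738 W


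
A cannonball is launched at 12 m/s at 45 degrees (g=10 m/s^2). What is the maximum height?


Given: v0 = 12 m/s, theta = 45 deg, g = 10 m/s^2
sin^2(45) = 1/2
Using H = v0^2 * sin^2(theta) / (2*g)
H = 12^2 * 1/2 / (2*10)
H = 144 * 1/2 / 20
H = 72 / 20
H = 18/5 m

18/5 m


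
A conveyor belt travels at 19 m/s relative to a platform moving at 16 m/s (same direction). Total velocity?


Given: object velocity = 19 m/s, platform velocity = 16 m/s (same direction)
Using classical velocity addition: v_total = v_object + v_platform
v_total = 19 + 16
v_total = 35 m/s

35 m/s


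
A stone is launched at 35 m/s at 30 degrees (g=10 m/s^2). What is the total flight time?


Given: v0 = 35 m/s, theta = 30 deg, g = 10 m/s^2
sin(30) = 1/2
Using T = 2*v0*sin(theta) / g
T = 2*35*1/2 / 10
T = 35 / 10
T = 7/2 s

7/2 s


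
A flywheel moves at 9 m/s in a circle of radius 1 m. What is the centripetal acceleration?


Given: v = 9 m/s, r = 1 m
Using a_c = v^2 / r
a_c = 9^2 / 1
a_c = 81 / 1
a_c = 81 m/s^2

81 m/s^2


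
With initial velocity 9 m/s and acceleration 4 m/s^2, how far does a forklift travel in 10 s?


Given: v0 = 9 m/s, a = 4 m/s^2, t = 10 s
Using s = v0*t + (1/2)*a*t^2
s = 9*10 + (1/2)*4*10^2
s = 90 + (1/2)*400
s = 90 + 200
s = 290

290 m


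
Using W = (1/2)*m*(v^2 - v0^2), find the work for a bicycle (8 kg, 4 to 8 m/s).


Given: m = 8 kg, v0 = 4 m/s, v = 8 m/s
Using W = (1/2)*m*(v^2 - v0^2)
v^2 = 8^2 = 64
v0^2 = 4^2 = 16
v^2 - v0^2 = 64 - 16 = 48
W = (1/2)*8*48 = 192 J

192 J


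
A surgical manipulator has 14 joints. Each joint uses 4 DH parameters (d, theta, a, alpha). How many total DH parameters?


Given: 14 joints, 4 DH parameters per joint (d, theta, a, alpha)
Total DH parameters = number_of_joints * 4
Total = 14 * 4
Total = 56

56


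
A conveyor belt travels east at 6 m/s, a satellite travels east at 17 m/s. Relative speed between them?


Given: v_A = 6 m/s east, v_B = 17 m/s east
Both move in the same direction; relative speed = |v_A - v_B|
|6 - 17| = |-11|
= 11 m/s

11 m/s


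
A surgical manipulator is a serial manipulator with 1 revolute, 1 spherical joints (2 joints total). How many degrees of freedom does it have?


Given: serial robot with 1 revolute, 1 spherical joints
DOF contribution per joint type: revolute=1, prismatic=1, spherical=3, fixed=0
DOF = 1*1 + 1*3
DOF = 4

4
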